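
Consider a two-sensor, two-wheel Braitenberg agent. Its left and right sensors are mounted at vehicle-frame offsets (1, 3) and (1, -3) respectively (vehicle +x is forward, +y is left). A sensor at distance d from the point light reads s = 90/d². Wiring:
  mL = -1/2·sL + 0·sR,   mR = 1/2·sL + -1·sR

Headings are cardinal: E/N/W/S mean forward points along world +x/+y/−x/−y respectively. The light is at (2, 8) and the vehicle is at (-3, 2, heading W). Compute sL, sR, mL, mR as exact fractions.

left sensor world pos  = (-4, -1); dL² = 117
right sensor world pos = (-4, 5); dR² = 45
sL = 90/117 = 10/13
sR = 90/45 = 2
mL = -1/2·sL + 0·sR = -5/13
mR = 1/2·sL + -1·sR = -21/13

10/13 2 -5/13 -21/13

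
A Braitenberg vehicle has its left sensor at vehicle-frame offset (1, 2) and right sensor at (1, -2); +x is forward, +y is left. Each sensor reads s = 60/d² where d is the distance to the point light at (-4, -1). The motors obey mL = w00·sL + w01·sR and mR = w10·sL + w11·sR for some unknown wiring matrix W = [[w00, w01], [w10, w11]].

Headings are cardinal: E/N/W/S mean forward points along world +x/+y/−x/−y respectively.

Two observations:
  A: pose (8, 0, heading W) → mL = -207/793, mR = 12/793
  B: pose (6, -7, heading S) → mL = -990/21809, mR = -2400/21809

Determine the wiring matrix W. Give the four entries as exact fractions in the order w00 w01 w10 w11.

-1 1/2 1/2 -1/2

obs A: pose=(8,0,W) → sL=30/61, sR=6/13, mL=-207/793, mR=12/793
obs B: pose=(6,-7,S) → sL=60/193, sR=60/113, mL=-990/21809, mR=-2400/21809
sensor matrix S = [[30/61, 6/13], [60/193, 60/113]]; det S = 2034720/17294537
solve [mL_A; mL_B] = S·[w00; w01] and [mR_A; mR_B] = S·[w10; w11]:
  w00 = -1, w01 = 1/2, w10 = 1/2, w11 = -1/2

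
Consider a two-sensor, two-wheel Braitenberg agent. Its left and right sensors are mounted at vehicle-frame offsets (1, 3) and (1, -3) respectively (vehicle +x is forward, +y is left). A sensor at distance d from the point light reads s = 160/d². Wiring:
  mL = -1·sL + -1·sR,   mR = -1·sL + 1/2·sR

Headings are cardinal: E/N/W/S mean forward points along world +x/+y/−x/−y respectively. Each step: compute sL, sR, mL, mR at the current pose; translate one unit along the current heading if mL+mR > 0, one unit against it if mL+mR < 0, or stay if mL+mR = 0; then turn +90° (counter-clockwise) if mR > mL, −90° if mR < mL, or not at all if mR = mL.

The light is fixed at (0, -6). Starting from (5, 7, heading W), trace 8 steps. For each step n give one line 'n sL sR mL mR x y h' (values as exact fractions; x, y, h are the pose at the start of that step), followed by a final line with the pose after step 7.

0 40/29 10/17 -970/493 -535/493 5 7 W
1 32/45 160/153 -448/255 -16/85 6 7 S
2 80/169 16/17 -4064/2873 -8/2873 6 8 E
3 160/229 160/289 -82880/66181 -27920/66181 5 8 N
4 40/29 10/17 -970/493 -535/493 5 7 W
5 32/45 160/153 -448/255 -16/85 6 7 S
6 80/169 16/17 -4064/2873 -8/2873 6 8 E
7 160/229 160/289 -82880/66181 -27920/66181 5 8 N
final 5 7 W

n=0: pose=(5,7,W); sL=40/29, sR=10/17; mL=-970/493, mR=-535/493; mL+mR=-1505/493 → advance -1; mR−mL=15/17 → turn +1·90°
n=1: pose=(6,7,S); sL=32/45, sR=160/153; mL=-448/255, mR=-16/85; mL+mR=-496/255 → advance -1; mR−mL=80/51 → turn +1·90°
n=2: pose=(6,8,E); sL=80/169, sR=16/17; mL=-4064/2873, mR=-8/2873; mL+mR=-4072/2873 → advance -1; mR−mL=24/17 → turn +1·90°
n=3: pose=(5,8,N); sL=160/229, sR=160/289; mL=-82880/66181, mR=-27920/66181; mL+mR=-110800/66181 → advance -1; mR−mL=240/289 → turn +1·90°
n=4: pose=(5,7,W); sL=40/29, sR=10/17; mL=-970/493, mR=-535/493; mL+mR=-1505/493 → advance -1; mR−mL=15/17 → turn +1·90°
n=5: pose=(6,7,S); sL=32/45, sR=160/153; mL=-448/255, mR=-16/85; mL+mR=-496/255 → advance -1; mR−mL=80/51 → turn +1·90°
n=6: pose=(6,8,E); sL=80/169, sR=16/17; mL=-4064/2873, mR=-8/2873; mL+mR=-4072/2873 → advance -1; mR−mL=24/17 → turn +1·90°
n=7: pose=(5,8,N); sL=160/229, sR=160/289; mL=-82880/66181, mR=-27920/66181; mL+mR=-110800/66181 → advance -1; mR−mL=240/289 → turn +1·90°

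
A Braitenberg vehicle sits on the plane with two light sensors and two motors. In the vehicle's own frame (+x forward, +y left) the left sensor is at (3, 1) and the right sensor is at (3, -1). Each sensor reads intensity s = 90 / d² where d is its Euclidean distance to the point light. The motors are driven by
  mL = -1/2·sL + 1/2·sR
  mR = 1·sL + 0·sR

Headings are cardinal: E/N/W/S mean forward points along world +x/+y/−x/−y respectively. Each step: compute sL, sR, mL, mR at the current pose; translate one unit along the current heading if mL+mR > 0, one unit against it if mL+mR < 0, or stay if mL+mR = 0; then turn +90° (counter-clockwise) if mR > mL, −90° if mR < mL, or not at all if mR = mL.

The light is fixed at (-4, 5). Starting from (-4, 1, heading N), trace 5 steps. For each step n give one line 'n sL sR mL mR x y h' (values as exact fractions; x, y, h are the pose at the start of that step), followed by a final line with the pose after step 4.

n=0: pose=(-4,1,N); sL=45, sR=45; mL=0, mR=45; mL+mR=45 → advance +1; mR−mL=45 → turn +1·90°
n=1: pose=(-4,2,W); sL=18/5, sR=90/13; mL=108/65, mR=18/5; mL+mR=342/65 → advance +1; mR−mL=126/65 → turn +1·90°
n=2: pose=(-5,2,S); sL=5/2, sR=9/4; mL=-1/8, mR=5/2; mL+mR=19/8 → advance +1; mR−mL=21/8 → turn +1·90°
n=3: pose=(-5,1,E); sL=90/13, sR=90/29; mL=-720/377, mR=90/13; mL+mR=1890/377 → advance +1; mR−mL=3330/377 → turn +1·90°
n=4: pose=(-4,1,N); sL=45, sR=45; mL=0, mR=45; mL+mR=45 → advance +1; mR−mL=45 → turn +1·90°

0 45 45 0 45 -4 1 N
1 18/5 90/13 108/65 18/5 -4 2 W
2 5/2 9/4 -1/8 5/2 -5 2 S
3 90/13 90/29 -720/377 90/13 -5 1 E
4 45 45 0 45 -4 1 N
final -4 2 W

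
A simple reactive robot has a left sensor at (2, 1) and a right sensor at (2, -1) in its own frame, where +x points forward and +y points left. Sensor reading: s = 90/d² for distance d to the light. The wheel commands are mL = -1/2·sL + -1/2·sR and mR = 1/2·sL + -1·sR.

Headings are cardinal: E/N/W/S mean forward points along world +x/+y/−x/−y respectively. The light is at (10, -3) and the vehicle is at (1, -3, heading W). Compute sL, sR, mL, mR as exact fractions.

45/61 45/61 -45/61 -45/122

left sensor world pos  = (-1, -4); dL² = 122
right sensor world pos = (-1, -2); dR² = 122
sL = 90/122 = 45/61
sR = 90/122 = 45/61
mL = -1/2·sL + -1/2·sR = -45/61
mR = 1/2·sL + -1·sR = -45/122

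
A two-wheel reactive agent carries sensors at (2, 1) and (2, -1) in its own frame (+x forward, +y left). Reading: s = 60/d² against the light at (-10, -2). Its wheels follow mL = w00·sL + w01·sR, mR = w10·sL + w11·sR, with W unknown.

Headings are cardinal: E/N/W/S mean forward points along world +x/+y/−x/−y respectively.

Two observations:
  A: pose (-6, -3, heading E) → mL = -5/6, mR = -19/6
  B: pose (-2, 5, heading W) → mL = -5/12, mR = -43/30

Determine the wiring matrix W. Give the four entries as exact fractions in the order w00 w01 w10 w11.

obs A: pose=(-6,-3,E) → sL=5/3, sR=3/2, mL=-5/6, mR=-19/6
obs B: pose=(-2,5,W) → sL=5/6, sR=3/5, mL=-5/12, mR=-43/30
sensor matrix S = [[5/3, 3/2], [5/6, 3/5]]; det S = -1/4
solve [mL_A; mL_B] = S·[w00; w01] and [mR_A; mR_B] = S·[w10; w11]:
  w00 = -1/2, w01 = 0, w10 = -1, w11 = -1

-1/2 0 -1 -1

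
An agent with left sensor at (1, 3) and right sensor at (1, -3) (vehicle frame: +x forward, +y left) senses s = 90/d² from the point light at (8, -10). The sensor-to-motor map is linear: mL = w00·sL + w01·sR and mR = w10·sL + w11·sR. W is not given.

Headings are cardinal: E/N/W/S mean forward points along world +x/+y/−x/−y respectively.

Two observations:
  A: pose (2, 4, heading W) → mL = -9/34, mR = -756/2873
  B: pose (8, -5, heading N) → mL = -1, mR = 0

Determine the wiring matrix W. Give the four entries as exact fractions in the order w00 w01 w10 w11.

obs A: pose=(2,4,W) → sL=9/17, sR=45/169, mL=-9/34, mR=-756/2873
obs B: pose=(8,-5,N) → sL=2, sR=2, mL=-1, mR=0
sensor matrix S = [[9/17, 45/169], [2, 2]]; det S = 1512/2873
solve [mL_A; mL_B] = S·[w00; w01] and [mR_A; mR_B] = S·[w10; w11]:
  w00 = -1/2, w01 = 0, w10 = -1, w11 = 1

-1/2 0 -1 1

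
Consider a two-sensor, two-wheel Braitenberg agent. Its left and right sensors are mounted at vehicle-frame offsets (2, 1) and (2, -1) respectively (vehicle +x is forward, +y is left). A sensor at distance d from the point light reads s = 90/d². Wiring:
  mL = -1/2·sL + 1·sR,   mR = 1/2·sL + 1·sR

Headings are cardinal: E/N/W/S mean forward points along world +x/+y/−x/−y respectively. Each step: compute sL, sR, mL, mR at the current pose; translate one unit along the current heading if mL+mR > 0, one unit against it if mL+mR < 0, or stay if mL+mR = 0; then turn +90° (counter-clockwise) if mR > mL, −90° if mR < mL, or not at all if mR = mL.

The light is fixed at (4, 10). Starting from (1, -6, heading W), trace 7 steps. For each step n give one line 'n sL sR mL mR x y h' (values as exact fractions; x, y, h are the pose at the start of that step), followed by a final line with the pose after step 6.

0 45/157 9/25 1701/7850 3951/7850 1 -6 W
1 10/37 90/349 1585/12913 5075/12913 0 -6 S
2 9/26 45/164 54/533 477/1066 0 -7 E
3 90/241 90/229 11385/55189 31995/55189 1 -7 N
4 45/157 9/25 1701/7850 3951/7850 1 -6 W
5 10/37 90/349 1585/12913 5075/12913 0 -6 S
6 9/26 45/164 54/533 477/1066 0 -7 E
final 1 -7 N

n=0: pose=(1,-6,W); sL=45/157, sR=9/25; mL=1701/7850, mR=3951/7850; mL+mR=18/25 → advance +1; mR−mL=45/157 → turn +1·90°
n=1: pose=(0,-6,S); sL=10/37, sR=90/349; mL=1585/12913, mR=5075/12913; mL+mR=180/349 → advance +1; mR−mL=10/37 → turn +1·90°
n=2: pose=(0,-7,E); sL=9/26, sR=45/164; mL=54/533, mR=477/1066; mL+mR=45/82 → advance +1; mR−mL=9/26 → turn +1·90°
n=3: pose=(1,-7,N); sL=90/241, sR=90/229; mL=11385/55189, mR=31995/55189; mL+mR=180/229 → advance +1; mR−mL=90/241 → turn +1·90°
n=4: pose=(1,-6,W); sL=45/157, sR=9/25; mL=1701/7850, mR=3951/7850; mL+mR=18/25 → advance +1; mR−mL=45/157 → turn +1·90°
n=5: pose=(0,-6,S); sL=10/37, sR=90/349; mL=1585/12913, mR=5075/12913; mL+mR=180/349 → advance +1; mR−mL=10/37 → turn +1·90°
n=6: pose=(0,-7,E); sL=9/26, sR=45/164; mL=54/533, mR=477/1066; mL+mR=45/82 → advance +1; mR−mL=9/26 → turn +1·90°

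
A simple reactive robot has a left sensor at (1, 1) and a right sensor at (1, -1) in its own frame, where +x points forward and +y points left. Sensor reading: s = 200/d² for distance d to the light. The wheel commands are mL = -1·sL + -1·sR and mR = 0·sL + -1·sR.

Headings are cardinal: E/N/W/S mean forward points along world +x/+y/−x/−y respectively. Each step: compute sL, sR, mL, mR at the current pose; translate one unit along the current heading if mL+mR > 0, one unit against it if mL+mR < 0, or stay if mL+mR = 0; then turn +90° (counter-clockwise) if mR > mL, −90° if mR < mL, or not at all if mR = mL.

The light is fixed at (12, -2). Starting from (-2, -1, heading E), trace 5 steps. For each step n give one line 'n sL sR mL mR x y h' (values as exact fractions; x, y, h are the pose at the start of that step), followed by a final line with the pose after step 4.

0 200/173 200/169 -68400/29237 -200/169 -2 -1 E
1 10/13 1 -23/13 -1 -3 -1 N
2 200/257 200/257 -400/257 -200/257 -3 -2 W
3 20/17 100/113 -3960/1921 -100/113 -2 -2 S
4 200/173 200/169 -68400/29237 -200/169 -2 -1 E
final -3 -1 N

n=0: pose=(-2,-1,E); sL=200/173, sR=200/169; mL=-68400/29237, mR=-200/169; mL+mR=-103000/29237 → advance -1; mR−mL=200/173 → turn +1·90°
n=1: pose=(-3,-1,N); sL=10/13, sR=1; mL=-23/13, mR=-1; mL+mR=-36/13 → advance -1; mR−mL=10/13 → turn +1·90°
n=2: pose=(-3,-2,W); sL=200/257, sR=200/257; mL=-400/257, mR=-200/257; mL+mR=-600/257 → advance -1; mR−mL=200/257 → turn +1·90°
n=3: pose=(-2,-2,S); sL=20/17, sR=100/113; mL=-3960/1921, mR=-100/113; mL+mR=-5660/1921 → advance -1; mR−mL=20/17 → turn +1·90°
n=4: pose=(-2,-1,E); sL=200/173, sR=200/169; mL=-68400/29237, mR=-200/169; mL+mR=-103000/29237 → advance -1; mR−mL=200/173 → turn +1·90°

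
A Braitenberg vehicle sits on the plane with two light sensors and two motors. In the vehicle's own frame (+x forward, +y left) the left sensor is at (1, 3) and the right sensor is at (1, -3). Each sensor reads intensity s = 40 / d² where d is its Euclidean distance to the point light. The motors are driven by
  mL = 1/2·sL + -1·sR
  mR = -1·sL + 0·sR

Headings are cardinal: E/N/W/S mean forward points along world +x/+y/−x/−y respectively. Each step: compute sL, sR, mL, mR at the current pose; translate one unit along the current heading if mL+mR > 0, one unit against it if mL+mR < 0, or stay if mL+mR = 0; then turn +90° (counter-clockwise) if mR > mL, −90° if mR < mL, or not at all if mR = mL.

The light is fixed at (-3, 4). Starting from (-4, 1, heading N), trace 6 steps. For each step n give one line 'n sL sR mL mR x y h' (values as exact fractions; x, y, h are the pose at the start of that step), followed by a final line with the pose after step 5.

0 2 5 -4 -2 -4 1 N
1 40/53 8 -404/53 -40/53 -4 0 W
2 20/17 20/17 -10/17 -20/17 -3 0 S
3 40/37 40 -1460/37 -40/37 -3 1 W
4 5/4 2 -11/8 -5/4 -2 1 S
5 8 40/29 76/29 -8 -2 2 E
final -3 2 S

n=0: pose=(-4,1,N); sL=2, sR=5; mL=-4, mR=-2; mL+mR=-6 → advance -1; mR−mL=2 → turn +1·90°
n=1: pose=(-4,0,W); sL=40/53, sR=8; mL=-404/53, mR=-40/53; mL+mR=-444/53 → advance -1; mR−mL=364/53 → turn +1·90°
n=2: pose=(-3,0,S); sL=20/17, sR=20/17; mL=-10/17, mR=-20/17; mL+mR=-30/17 → advance -1; mR−mL=-10/17 → turn -1·90°
n=3: pose=(-3,1,W); sL=40/37, sR=40; mL=-1460/37, mR=-40/37; mL+mR=-1500/37 → advance -1; mR−mL=1420/37 → turn +1·90°
n=4: pose=(-2,1,S); sL=5/4, sR=2; mL=-11/8, mR=-5/4; mL+mR=-21/8 → advance -1; mR−mL=1/8 → turn +1·90°
n=5: pose=(-2,2,E); sL=8, sR=40/29; mL=76/29, mR=-8; mL+mR=-156/29 → advance -1; mR−mL=-308/29 → turn -1·90°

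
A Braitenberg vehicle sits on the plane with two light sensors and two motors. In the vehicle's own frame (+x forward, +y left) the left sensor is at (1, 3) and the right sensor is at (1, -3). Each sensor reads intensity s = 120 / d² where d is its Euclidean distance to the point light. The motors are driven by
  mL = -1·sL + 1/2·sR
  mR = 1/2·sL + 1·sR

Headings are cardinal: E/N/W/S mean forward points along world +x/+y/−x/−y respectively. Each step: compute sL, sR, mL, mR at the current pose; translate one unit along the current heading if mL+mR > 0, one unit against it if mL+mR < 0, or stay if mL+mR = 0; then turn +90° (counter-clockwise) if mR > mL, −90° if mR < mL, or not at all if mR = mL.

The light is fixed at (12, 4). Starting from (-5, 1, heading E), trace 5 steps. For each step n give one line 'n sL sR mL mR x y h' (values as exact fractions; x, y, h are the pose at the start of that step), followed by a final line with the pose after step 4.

n=0: pose=(-5,1,E); sL=15/32, sR=30/73; mL=-615/2336, mR=3015/4672; mL+mR=1785/4672 → advance +1; mR−mL=4245/4672 → turn +1·90°
n=1: pose=(-4,1,N); sL=24/73, sR=120/173; mL=228/12629, mR=10836/12629; mL+mR=11064/12629 → advance +1; mR−mL=10608/12629 → turn +1·90°
n=2: pose=(-4,2,W); sL=60/157, sR=12/29; mL=-798/4553, mR=2754/4553; mL+mR=1956/4553 → advance +1; mR−mL=3552/4553 → turn +1·90°
n=3: pose=(-5,2,S); sL=24/41, sR=120/409; mL=-7356/16769, mR=9828/16769; mL+mR=2472/16769 → advance +1; mR−mL=17184/16769 → turn +1·90°
n=4: pose=(-5,1,E); sL=15/32, sR=30/73; mL=-615/2336, mR=3015/4672; mL+mR=1785/4672 → advance +1; mR−mL=4245/4672 → turn +1·90°

0 15/32 30/73 -615/2336 3015/4672 -5 1 E
1 24/73 120/173 228/12629 10836/12629 -4 1 N
2 60/157 12/29 -798/4553 2754/4553 -4 2 W
3 24/41 120/409 -7356/16769 9828/16769 -5 2 S
4 15/32 30/73 -615/2336 3015/4672 -5 1 E
final -4 1 N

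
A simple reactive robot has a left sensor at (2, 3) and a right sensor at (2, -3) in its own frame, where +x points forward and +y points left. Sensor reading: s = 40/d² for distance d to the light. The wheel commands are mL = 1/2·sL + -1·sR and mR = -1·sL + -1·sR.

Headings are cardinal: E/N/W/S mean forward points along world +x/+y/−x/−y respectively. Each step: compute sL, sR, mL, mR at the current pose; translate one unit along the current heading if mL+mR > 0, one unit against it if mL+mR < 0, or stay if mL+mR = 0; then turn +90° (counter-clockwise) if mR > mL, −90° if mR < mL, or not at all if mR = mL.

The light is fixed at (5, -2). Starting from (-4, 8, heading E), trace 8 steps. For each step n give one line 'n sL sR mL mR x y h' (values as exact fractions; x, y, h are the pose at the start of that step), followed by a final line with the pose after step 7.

0 20/109 20/49 -1690/5341 -3160/5341 -4 8 E
1 40/113 40/233 140/26329 -13840/26329 -5 8 S
2 5/26 2/17 -19/884 -137/442 -5 9 W
3 40/313 8/41 -1684/12833 -4144/12833 -4 9 N
4 20/109 20/49 -1690/5341 -3160/5341 -4 8 E
5 40/113 40/233 140/26329 -13840/26329 -5 8 S
6 5/26 2/17 -19/884 -137/442 -5 9 W
7 40/313 8/41 -1684/12833 -4144/12833 -4 9 N
final -4 8 E

n=0: pose=(-4,8,E); sL=20/109, sR=20/49; mL=-1690/5341, mR=-3160/5341; mL+mR=-4850/5341 → advance -1; mR−mL=-30/109 → turn -1·90°
n=1: pose=(-5,8,S); sL=40/113, sR=40/233; mL=140/26329, mR=-13840/26329; mL+mR=-13700/26329 → advance -1; mR−mL=-60/113 → turn -1·90°
n=2: pose=(-5,9,W); sL=5/26, sR=2/17; mL=-19/884, mR=-137/442; mL+mR=-293/884 → advance -1; mR−mL=-15/52 → turn -1·90°
n=3: pose=(-4,9,N); sL=40/313, sR=8/41; mL=-1684/12833, mR=-4144/12833; mL+mR=-5828/12833 → advance -1; mR−mL=-60/313 → turn -1·90°
n=4: pose=(-4,8,E); sL=20/109, sR=20/49; mL=-1690/5341, mR=-3160/5341; mL+mR=-4850/5341 → advance -1; mR−mL=-30/109 → turn -1·90°
n=5: pose=(-5,8,S); sL=40/113, sR=40/233; mL=140/26329, mR=-13840/26329; mL+mR=-13700/26329 → advance -1; mR−mL=-60/113 → turn -1·90°
n=6: pose=(-5,9,W); sL=5/26, sR=2/17; mL=-19/884, mR=-137/442; mL+mR=-293/884 → advance -1; mR−mL=-15/52 → turn -1·90°
n=7: pose=(-4,9,N); sL=40/313, sR=8/41; mL=-1684/12833, mR=-4144/12833; mL+mR=-5828/12833 → advance -1; mR−mL=-60/313 → turn -1·90°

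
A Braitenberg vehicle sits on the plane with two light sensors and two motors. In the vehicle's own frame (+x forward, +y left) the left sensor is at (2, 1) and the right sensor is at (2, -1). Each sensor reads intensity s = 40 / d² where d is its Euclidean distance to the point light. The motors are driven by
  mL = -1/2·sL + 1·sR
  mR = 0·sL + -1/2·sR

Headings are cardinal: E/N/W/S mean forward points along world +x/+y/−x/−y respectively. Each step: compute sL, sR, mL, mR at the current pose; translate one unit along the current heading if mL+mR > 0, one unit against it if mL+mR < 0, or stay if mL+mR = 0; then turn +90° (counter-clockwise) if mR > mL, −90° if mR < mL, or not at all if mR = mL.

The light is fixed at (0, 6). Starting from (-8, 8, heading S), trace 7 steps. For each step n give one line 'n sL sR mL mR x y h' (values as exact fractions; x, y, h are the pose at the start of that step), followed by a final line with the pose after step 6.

0 40/49 40/81 340/3969 -20/81 -8 8 S
1 5/13 10/29 115/754 -5/29 -8 9 W
2 40/89 40/61 2340/5429 -20/61 -7 9 N
3 4/5 20/17 66/85 -10/17 -7 10 E
4 40/29 40/53 100/1537 -20/53 -6 10 S
5 1/2 2/5 3/20 -1/5 -6 11 W
6 8/17 8/13 84/221 -4/13 -5 11 N
final -5 12 E

n=0: pose=(-8,8,S); sL=40/49, sR=40/81; mL=340/3969, mR=-20/81; mL+mR=-640/3969 → advance -1; mR−mL=-440/1323 → turn -1·90°
n=1: pose=(-8,9,W); sL=5/13, sR=10/29; mL=115/754, mR=-5/29; mL+mR=-15/754 → advance -1; mR−mL=-245/754 → turn -1·90°
n=2: pose=(-7,9,N); sL=40/89, sR=40/61; mL=2340/5429, mR=-20/61; mL+mR=560/5429 → advance +1; mR−mL=-4120/5429 → turn -1·90°
n=3: pose=(-7,10,E); sL=4/5, sR=20/17; mL=66/85, mR=-10/17; mL+mR=16/85 → advance +1; mR−mL=-116/85 → turn -1·90°
n=4: pose=(-6,10,S); sL=40/29, sR=40/53; mL=100/1537, mR=-20/53; mL+mR=-480/1537 → advance -1; mR−mL=-680/1537 → turn -1·90°
n=5: pose=(-6,11,W); sL=1/2, sR=2/5; mL=3/20, mR=-1/5; mL+mR=-1/20 → advance -1; mR−mL=-7/20 → turn -1·90°
n=6: pose=(-5,11,N); sL=8/17, sR=8/13; mL=84/221, mR=-4/13; mL+mR=16/221 → advance +1; mR−mL=-152/221 → turn -1·90°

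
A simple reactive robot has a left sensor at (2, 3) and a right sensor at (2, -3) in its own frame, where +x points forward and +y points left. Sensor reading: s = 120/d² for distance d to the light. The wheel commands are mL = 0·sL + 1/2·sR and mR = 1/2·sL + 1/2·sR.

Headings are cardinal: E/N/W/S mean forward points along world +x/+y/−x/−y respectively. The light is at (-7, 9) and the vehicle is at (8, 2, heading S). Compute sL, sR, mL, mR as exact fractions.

left sensor world pos  = (11, 0); dL² = 405
right sensor world pos = (5, 0); dR² = 225
sL = 120/405 = 8/27
sR = 120/225 = 8/15
mL = 0·sL + 1/2·sR = 4/15
mR = 1/2·sL + 1/2·sR = 56/135

8/27 8/15 4/15 56/135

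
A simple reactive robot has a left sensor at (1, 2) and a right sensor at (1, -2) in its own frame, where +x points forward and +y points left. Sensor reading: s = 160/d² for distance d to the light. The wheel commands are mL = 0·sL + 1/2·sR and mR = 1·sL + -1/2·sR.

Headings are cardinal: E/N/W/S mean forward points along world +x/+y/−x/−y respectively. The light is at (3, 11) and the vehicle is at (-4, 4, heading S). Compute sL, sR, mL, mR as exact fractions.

160/89 32/29 16/29 3216/2581

left sensor world pos  = (-2, 3); dL² = 89
right sensor world pos = (-6, 3); dR² = 145
sL = 160/89 = 160/89
sR = 160/145 = 32/29
mL = 0·sL + 1/2·sR = 16/29
mR = 1·sL + -1/2·sR = 3216/2581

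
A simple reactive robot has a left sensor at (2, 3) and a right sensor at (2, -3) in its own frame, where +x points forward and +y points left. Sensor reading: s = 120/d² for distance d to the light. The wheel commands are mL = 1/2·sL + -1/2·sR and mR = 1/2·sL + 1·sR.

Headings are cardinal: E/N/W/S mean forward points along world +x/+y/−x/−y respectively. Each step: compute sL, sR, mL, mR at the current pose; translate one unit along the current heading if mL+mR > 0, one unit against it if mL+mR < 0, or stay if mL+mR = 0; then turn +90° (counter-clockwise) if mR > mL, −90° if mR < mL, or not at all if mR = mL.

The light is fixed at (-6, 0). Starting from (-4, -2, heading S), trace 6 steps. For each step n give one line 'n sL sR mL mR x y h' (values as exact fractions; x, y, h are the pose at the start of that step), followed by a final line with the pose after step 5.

0 120/41 120/17 -1440/697 5940/697 -4 -2 S
1 15/2 30/13 135/52 315/52 -4 -3 E
2 120 120/37 2160/37 2340/37 -3 -3 N
3 60/13 60 -360/13 810/13 -3 -2 W
4 120/41 120/17 -1440/697 5940/697 -4 -2 S
5 15/2 30/13 135/52 315/52 -4 -3 E
final -3 -3 N

n=0: pose=(-4,-2,S); sL=120/41, sR=120/17; mL=-1440/697, mR=5940/697; mL+mR=4500/697 → advance +1; mR−mL=180/17 → turn +1·90°
n=1: pose=(-4,-3,E); sL=15/2, sR=30/13; mL=135/52, mR=315/52; mL+mR=225/26 → advance +1; mR−mL=45/13 → turn +1·90°
n=2: pose=(-3,-3,N); sL=120, sR=120/37; mL=2160/37, mR=2340/37; mL+mR=4500/37 → advance +1; mR−mL=180/37 → turn +1·90°
n=3: pose=(-3,-2,W); sL=60/13, sR=60; mL=-360/13, mR=810/13; mL+mR=450/13 → advance +1; mR−mL=90 → turn +1·90°
n=4: pose=(-4,-2,S); sL=120/41, sR=120/17; mL=-1440/697, mR=5940/697; mL+mR=4500/697 → advance +1; mR−mL=180/17 → turn +1·90°
n=5: pose=(-4,-3,E); sL=15/2, sR=30/13; mL=135/52, mR=315/52; mL+mR=225/26 → advance +1; mR−mL=45/13 → turn +1·90°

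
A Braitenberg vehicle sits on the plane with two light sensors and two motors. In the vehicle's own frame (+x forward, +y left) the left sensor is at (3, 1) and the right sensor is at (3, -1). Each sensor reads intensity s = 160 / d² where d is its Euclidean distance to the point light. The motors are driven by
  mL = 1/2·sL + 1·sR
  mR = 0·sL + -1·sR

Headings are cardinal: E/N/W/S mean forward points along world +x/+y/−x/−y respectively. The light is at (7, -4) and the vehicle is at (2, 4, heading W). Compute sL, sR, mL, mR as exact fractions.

left sensor world pos  = (-1, 3); dL² = 113
right sensor world pos = (-1, 5); dR² = 145
sL = 160/113 = 160/113
sR = 160/145 = 32/29
mL = 1/2·sL + 1·sR = 5936/3277
mR = 0·sL + -1·sR = -32/29

160/113 32/29 5936/3277 -32/29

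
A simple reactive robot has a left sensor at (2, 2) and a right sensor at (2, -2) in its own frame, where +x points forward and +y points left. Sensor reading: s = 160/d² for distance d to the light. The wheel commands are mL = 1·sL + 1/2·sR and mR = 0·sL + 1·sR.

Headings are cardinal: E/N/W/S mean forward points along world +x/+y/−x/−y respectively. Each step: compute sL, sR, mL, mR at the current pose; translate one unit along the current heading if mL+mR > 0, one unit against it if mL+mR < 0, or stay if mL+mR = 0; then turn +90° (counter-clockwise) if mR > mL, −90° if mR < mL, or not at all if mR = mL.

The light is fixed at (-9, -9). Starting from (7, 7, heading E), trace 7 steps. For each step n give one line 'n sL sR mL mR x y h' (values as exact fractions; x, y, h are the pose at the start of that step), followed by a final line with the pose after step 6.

n=0: pose=(7,7,E); sL=20/81, sR=4/13; mL=422/1053, mR=4/13; mL+mR=746/1053 → advance +1; mR−mL=-98/1053 → turn -1·90°
n=1: pose=(8,7,S); sL=160/557, sR=160/421; mL=111920/234497, mR=160/421; mL+mR=201040/234497 → advance +1; mR−mL=-22800/234497 → turn -1·90°
n=2: pose=(8,6,W); sL=80/197, sR=80/257; mL=28440/50629, mR=80/257; mL+mR=44200/50629 → advance +1; mR−mL=-12680/50629 → turn -1·90°
n=3: pose=(7,6,N); sL=32/97, sR=160/613; mL=27376/59461, mR=160/613; mL+mR=42896/59461 → advance +1; mR−mL=-11856/59461 → turn -1·90°
n=4: pose=(7,7,E); sL=20/81, sR=4/13; mL=422/1053, mR=4/13; mL+mR=746/1053 → advance +1; mR−mL=-98/1053 → turn -1·90°
n=5: pose=(8,7,S); sL=160/557, sR=160/421; mL=111920/234497, mR=160/421; mL+mR=201040/234497 → advance +1; mR−mL=-22800/234497 → turn -1·90°
n=6: pose=(8,6,W); sL=80/197, sR=80/257; mL=28440/50629, mR=80/257; mL+mR=44200/50629 → advance +1; mR−mL=-12680/50629 → turn -1·90°

0 20/81 4/13 422/1053 4/13 7 7 E
1 160/557 160/421 111920/234497 160/421 8 7 S
2 80/197 80/257 28440/50629 80/257 8 6 W
3 32/97 160/613 27376/59461 160/613 7 6 N
4 20/81 4/13 422/1053 4/13 7 7 E
5 160/557 160/421 111920/234497 160/421 8 7 S
6 80/197 80/257 28440/50629 80/257 8 6 W
final 7 6 N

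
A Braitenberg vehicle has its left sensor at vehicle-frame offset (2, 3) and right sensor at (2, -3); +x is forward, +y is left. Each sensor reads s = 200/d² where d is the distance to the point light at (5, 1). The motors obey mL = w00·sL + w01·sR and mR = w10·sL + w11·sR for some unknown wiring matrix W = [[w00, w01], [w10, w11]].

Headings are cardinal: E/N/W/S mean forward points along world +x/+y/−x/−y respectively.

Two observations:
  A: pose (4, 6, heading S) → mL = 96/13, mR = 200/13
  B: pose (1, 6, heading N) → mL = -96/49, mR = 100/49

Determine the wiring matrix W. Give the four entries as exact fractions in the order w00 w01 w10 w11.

obs A: pose=(4,6,S) → sL=200/13, sR=8, mL=96/13, mR=200/13
obs B: pose=(1,6,N) → sL=100/49, sR=4, mL=-96/49, mR=100/49
sensor matrix S = [[200/13, 8], [100/49, 4]]; det S = 28800/637
solve [mL_A; mL_B] = S·[w00; w01] and [mR_A; mR_B] = S·[w10; w11]:
  w00 = 1, w01 = -1, w10 = 1, w11 = 0

1 -1 1 0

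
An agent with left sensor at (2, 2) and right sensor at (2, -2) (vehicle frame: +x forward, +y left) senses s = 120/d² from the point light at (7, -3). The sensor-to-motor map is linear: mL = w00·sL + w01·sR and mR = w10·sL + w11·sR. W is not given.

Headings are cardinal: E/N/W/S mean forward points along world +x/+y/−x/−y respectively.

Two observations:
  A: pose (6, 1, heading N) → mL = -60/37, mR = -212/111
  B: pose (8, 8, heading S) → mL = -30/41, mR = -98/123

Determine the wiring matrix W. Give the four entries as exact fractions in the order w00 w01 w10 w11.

obs A: pose=(6,1,N) → sL=8/3, sR=120/37, mL=-60/37, mR=-212/111
obs B: pose=(8,8,S) → sL=4/3, sR=60/41, mL=-30/41, mR=-98/123
sensor matrix S = [[8/3, 120/37], [4/3, 60/41]]; det S = -640/1517
solve [mL_A; mL_B] = S·[w00; w01] and [mR_A; mR_B] = S·[w10; w11]:
  w00 = 0, w01 = -1/2, w10 = 1/2, w11 = -1

0 -1/2 1/2 -1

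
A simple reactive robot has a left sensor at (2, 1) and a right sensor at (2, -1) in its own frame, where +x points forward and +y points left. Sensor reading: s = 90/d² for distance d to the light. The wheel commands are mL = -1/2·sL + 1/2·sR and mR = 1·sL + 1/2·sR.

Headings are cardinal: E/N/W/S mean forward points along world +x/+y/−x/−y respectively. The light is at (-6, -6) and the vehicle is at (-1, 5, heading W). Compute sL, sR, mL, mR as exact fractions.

left sensor world pos  = (-3, 4); dL² = 109
right sensor world pos = (-3, 6); dR² = 153
sL = 90/109 = 90/109
sR = 90/153 = 10/17
mL = -1/2·sL + 1/2·sR = -220/1853
mR = 1·sL + 1/2·sR = 2075/1853

90/109 10/17 -220/1853 2075/1853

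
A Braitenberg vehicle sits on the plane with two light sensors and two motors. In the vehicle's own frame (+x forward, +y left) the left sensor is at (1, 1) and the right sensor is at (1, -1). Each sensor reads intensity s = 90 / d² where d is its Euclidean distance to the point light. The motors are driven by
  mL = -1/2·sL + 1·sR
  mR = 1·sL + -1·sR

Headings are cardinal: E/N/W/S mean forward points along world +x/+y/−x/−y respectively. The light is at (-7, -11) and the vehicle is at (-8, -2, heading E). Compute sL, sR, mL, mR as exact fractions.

left sensor world pos  = (-7, -1); dL² = 100
right sensor world pos = (-7, -3); dR² = 64
sL = 90/100 = 9/10
sR = 90/64 = 45/32
mL = -1/2·sL + 1·sR = 153/160
mR = 1·sL + -1·sR = -81/160

9/10 45/32 153/160 -81/160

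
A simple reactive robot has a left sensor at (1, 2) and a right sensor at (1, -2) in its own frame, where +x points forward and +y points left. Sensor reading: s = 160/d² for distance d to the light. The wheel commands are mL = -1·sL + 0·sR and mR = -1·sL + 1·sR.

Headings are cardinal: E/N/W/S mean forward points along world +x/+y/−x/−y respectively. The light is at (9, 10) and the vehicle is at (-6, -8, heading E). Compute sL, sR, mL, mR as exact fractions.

40/113 40/149 -40/113 -1440/16837

left sensor world pos  = (-5, -6); dL² = 452
right sensor world pos = (-5, -10); dR² = 596
sL = 160/452 = 40/113
sR = 160/596 = 40/149
mL = -1·sL + 0·sR = -40/113
mR = -1·sL + 1·sR = -1440/16837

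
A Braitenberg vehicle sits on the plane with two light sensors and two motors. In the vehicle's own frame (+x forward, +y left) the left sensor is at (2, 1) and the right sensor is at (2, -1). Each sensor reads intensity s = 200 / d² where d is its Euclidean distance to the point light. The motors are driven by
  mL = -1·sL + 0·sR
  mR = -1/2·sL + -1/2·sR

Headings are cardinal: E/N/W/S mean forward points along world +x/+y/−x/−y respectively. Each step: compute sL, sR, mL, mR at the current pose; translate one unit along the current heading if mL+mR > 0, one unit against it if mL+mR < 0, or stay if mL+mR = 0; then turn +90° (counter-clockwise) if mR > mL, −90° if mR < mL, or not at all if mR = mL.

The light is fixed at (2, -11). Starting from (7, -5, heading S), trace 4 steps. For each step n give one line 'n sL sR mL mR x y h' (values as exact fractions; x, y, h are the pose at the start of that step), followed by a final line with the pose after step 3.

0 50/13 25/4 -50/13 -525/104 7 -5 S
1 40/9 200/73 -40/9 -2360/657 7 -4 W
2 100/37 4 -100/37 -124/37 8 -4 S
3 40/13 200/97 -40/13 -3240/1261 8 -3 W
final 9 -3 S

n=0: pose=(7,-5,S); sL=50/13, sR=25/4; mL=-50/13, mR=-525/104; mL+mR=-925/104 → advance -1; mR−mL=-125/104 → turn -1·90°
n=1: pose=(7,-4,W); sL=40/9, sR=200/73; mL=-40/9, mR=-2360/657; mL+mR=-1760/219 → advance -1; mR−mL=560/657 → turn +1·90°
n=2: pose=(8,-4,S); sL=100/37, sR=4; mL=-100/37, mR=-124/37; mL+mR=-224/37 → advance -1; mR−mL=-24/37 → turn -1·90°
n=3: pose=(8,-3,W); sL=40/13, sR=200/97; mL=-40/13, mR=-3240/1261; mL+mR=-7120/1261 → advance -1; mR−mL=640/1261 → turn +1·90°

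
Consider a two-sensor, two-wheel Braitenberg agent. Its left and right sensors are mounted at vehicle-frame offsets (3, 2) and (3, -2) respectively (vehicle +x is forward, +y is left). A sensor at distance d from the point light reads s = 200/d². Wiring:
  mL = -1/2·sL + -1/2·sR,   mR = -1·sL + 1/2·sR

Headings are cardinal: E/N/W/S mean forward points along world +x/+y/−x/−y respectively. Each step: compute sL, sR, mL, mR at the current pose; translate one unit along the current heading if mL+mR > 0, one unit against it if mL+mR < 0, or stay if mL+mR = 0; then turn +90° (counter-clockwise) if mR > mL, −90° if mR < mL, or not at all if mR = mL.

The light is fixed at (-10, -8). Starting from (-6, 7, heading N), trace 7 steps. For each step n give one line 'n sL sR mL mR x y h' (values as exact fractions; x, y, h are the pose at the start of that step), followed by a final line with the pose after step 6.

n=0: pose=(-6,7,N); sL=25/41, sR=5/9; mL=-215/369, mR=-245/738; mL+mR=-75/82 → advance -1; mR−mL=185/738 → turn +1·90°
n=1: pose=(-6,6,W); sL=40/29, sR=200/257; mL=-8040/7453, mR=-7380/7453; mL+mR=-60/29 → advance -1; mR−mL=660/7453 → turn +1·90°
n=2: pose=(-5,6,S); sL=20/17, sR=20/13; mL=-300/221, mR=-90/221; mL+mR=-30/17 → advance -1; mR−mL=210/221 → turn +1·90°
n=3: pose=(-5,7,E); sL=200/353, sR=200/233; mL=-58600/82249, mR=-11300/82249; mL+mR=-300/353 → advance -1; mR−mL=47300/82249 → turn +1·90°
n=4: pose=(-6,7,N); sL=25/41, sR=5/9; mL=-215/369, mR=-245/738; mL+mR=-75/82 → advance -1; mR−mL=185/738 → turn +1·90°
n=5: pose=(-6,6,W); sL=40/29, sR=200/257; mL=-8040/7453, mR=-7380/7453; mL+mR=-60/29 → advance -1; mR−mL=660/7453 → turn +1·90°
n=6: pose=(-5,6,S); sL=20/17, sR=20/13; mL=-300/221, mR=-90/221; mL+mR=-30/17 → advance -1; mR−mL=210/221 → turn +1·90°

0 25/41 5/9 -215/369 -245/738 -6 7 N
1 40/29 200/257 -8040/7453 -7380/7453 -6 6 W
2 20/17 20/13 -300/221 -90/221 -5 6 S
3 200/353 200/233 -58600/82249 -11300/82249 -5 7 E
4 25/41 5/9 -215/369 -245/738 -6 7 N
5 40/29 200/257 -8040/7453 -7380/7453 -6 6 W
6 20/17 20/13 -300/221 -90/221 -5 6 S
final -5 7 E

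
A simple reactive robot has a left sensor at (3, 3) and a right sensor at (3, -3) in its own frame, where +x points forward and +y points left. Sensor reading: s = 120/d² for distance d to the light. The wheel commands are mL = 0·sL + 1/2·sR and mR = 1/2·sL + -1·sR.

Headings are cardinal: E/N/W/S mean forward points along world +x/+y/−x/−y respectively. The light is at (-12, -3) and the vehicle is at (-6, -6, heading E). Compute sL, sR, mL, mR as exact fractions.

40/27 40/39 20/39 -100/351

left sensor world pos  = (-3, -3); dL² = 81
right sensor world pos = (-3, -9); dR² = 117
sL = 120/81 = 40/27
sR = 120/117 = 40/39
mL = 0·sL + 1/2·sR = 20/39
mR = 1/2·sL + -1·sR = -100/351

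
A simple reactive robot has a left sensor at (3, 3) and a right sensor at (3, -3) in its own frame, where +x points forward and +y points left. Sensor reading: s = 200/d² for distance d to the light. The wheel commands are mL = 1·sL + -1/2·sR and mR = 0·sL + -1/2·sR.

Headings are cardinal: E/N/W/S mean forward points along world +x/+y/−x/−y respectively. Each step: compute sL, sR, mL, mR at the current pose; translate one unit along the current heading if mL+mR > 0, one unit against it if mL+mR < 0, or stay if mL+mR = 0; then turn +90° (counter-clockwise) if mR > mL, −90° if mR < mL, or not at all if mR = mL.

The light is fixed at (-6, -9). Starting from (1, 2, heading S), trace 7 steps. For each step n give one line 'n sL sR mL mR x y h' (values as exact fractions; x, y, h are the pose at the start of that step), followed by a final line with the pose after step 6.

n=0: pose=(1,2,S); sL=50/41, sR=5/2; mL=-5/164, mR=-5/4; mL+mR=-105/82 → advance -1; mR−mL=-50/41 → turn -1·90°
n=1: pose=(1,3,W); sL=200/97, sR=200/241; mL=38500/23377, mR=-100/241; mL+mR=28800/23377 → advance +1; mR−mL=-200/97 → turn -1·90°
n=2: pose=(0,3,N); sL=100/117, sR=100/153; mL=350/663, mR=-50/153; mL+mR=400/1989 → advance +1; mR−mL=-100/117 → turn -1·90°
n=3: pose=(0,4,E); sL=200/337, sR=200/181; mL=2500/60997, mR=-100/181; mL+mR=-31200/60997 → advance -1; mR−mL=-200/337 → turn -1·90°
n=4: pose=(-1,4,S); sL=50/41, sR=25/13; mL=275/1066, mR=-25/26; mL+mR=-375/533 → advance -1; mR−mL=-50/41 → turn -1·90°
n=5: pose=(-1,5,W); sL=8/5, sR=200/293; mL=1844/1465, mR=-100/293; mL+mR=1344/1465 → advance +1; mR−mL=-8/5 → turn -1·90°
n=6: pose=(-2,5,N); sL=20/29, sR=100/169; mL=1930/4901, mR=-50/169; mL+mR=480/4901 → advance +1; mR−mL=-20/29 → turn -1·90°

0 50/41 5/2 -5/164 -5/4 1 2 S
1 200/97 200/241 38500/23377 -100/241 1 3 W
2 100/117 100/153 350/663 -50/153 0 3 N
3 200/337 200/181 2500/60997 -100/181 0 4 E
4 50/41 25/13 275/1066 -25/26 -1 4 S
5 8/5 200/293 1844/1465 -100/293 -1 5 W
6 20/29 100/169 1930/4901 -50/169 -2 5 N
final -2 6 E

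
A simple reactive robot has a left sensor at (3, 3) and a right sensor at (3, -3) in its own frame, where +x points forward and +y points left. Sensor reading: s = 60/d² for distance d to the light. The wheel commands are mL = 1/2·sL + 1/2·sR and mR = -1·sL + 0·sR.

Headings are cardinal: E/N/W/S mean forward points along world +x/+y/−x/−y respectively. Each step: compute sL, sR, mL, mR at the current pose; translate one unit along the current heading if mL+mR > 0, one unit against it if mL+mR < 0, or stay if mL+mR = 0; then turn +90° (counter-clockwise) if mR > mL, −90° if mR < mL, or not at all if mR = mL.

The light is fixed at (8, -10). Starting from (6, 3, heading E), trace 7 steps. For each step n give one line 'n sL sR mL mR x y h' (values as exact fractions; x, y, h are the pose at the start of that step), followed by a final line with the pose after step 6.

0 60/257 60/101 10740/25957 -60/257 6 3 E
1 15/26 15/29 825/1508 -15/26 7 3 S
2 60/137 12/61 2652/8357 -60/137 7 4 W
3 30/149 30/149 30/149 -30/149 8 4 N
4 30/149 6/13 642/1937 -30/149 8 4 E
5 60/137 12/25 1572/3425 -60/137 9 4 S
6 15/26 3/13 21/52 -15/26 9 3 W
final 10 3 N

n=0: pose=(6,3,E); sL=60/257, sR=60/101; mL=10740/25957, mR=-60/257; mL+mR=4680/25957 → advance +1; mR−mL=-16800/25957 → turn -1·90°
n=1: pose=(7,3,S); sL=15/26, sR=15/29; mL=825/1508, mR=-15/26; mL+mR=-45/1508 → advance -1; mR−mL=-1695/1508 → turn -1·90°
n=2: pose=(7,4,W); sL=60/137, sR=12/61; mL=2652/8357, mR=-60/137; mL+mR=-1008/8357 → advance -1; mR−mL=-6312/8357 → turn -1·90°
n=3: pose=(8,4,N); sL=30/149, sR=30/149; mL=30/149, mR=-30/149; mL+mR=0 → advance +0; mR−mL=-60/149 → turn -1·90°
n=4: pose=(8,4,E); sL=30/149, sR=6/13; mL=642/1937, mR=-30/149; mL+mR=252/1937 → advance +1; mR−mL=-1032/1937 → turn -1·90°
n=5: pose=(9,4,S); sL=60/137, sR=12/25; mL=1572/3425, mR=-60/137; mL+mR=72/3425 → advance +1; mR−mL=-3072/3425 → turn -1·90°
n=6: pose=(9,3,W); sL=15/26, sR=3/13; mL=21/52, mR=-15/26; mL+mR=-9/52 → advance -1; mR−mL=-51/52 → turn -1·90°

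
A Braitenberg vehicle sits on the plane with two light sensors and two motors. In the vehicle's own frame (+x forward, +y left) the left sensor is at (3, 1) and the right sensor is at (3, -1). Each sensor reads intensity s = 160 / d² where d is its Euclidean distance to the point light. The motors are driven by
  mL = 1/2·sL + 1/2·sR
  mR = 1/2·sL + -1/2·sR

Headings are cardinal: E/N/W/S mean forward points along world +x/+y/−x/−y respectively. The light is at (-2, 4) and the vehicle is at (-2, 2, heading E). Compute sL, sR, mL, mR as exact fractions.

left sensor world pos  = (1, 3); dL² = 10
right sensor world pos = (1, 1); dR² = 18
sL = 160/10 = 16
sR = 160/18 = 80/9
mL = 1/2·sL + 1/2·sR = 112/9
mR = 1/2·sL + -1/2·sR = 32/9

16 80/9 112/9 32/9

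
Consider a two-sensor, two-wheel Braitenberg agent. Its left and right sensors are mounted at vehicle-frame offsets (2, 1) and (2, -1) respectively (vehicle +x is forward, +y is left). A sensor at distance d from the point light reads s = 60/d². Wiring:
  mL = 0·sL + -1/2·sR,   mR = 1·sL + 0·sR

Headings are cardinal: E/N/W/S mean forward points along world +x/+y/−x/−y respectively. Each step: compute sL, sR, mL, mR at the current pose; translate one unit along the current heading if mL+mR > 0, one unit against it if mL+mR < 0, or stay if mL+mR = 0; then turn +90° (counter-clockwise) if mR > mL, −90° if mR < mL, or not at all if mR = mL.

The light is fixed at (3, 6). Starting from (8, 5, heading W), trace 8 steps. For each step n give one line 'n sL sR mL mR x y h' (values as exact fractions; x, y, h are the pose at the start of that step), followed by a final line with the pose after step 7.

0 60/13 20/3 -10/3 60/13 8 5 W
1 30/17 10/3 -5/3 30/17 7 5 S
2 60/37 4/3 -2/3 60/37 7 4 E
3 15/4 5/3 -5/6 15/4 8 4 N
4 60/13 20/3 -10/3 60/13 8 5 W
5 30/17 10/3 -5/3 30/17 7 5 S
6 60/37 4/3 -2/3 60/37 7 4 E
7 15/4 5/3 -5/6 15/4 8 4 N
final 8 5 W

n=0: pose=(8,5,W); sL=60/13, sR=20/3; mL=-10/3, mR=60/13; mL+mR=50/39 → advance +1; mR−mL=310/39 → turn +1·90°
n=1: pose=(7,5,S); sL=30/17, sR=10/3; mL=-5/3, mR=30/17; mL+mR=5/51 → advance +1; mR−mL=175/51 → turn +1·90°
n=2: pose=(7,4,E); sL=60/37, sR=4/3; mL=-2/3, mR=60/37; mL+mR=106/111 → advance +1; mR−mL=254/111 → turn +1·90°
n=3: pose=(8,4,N); sL=15/4, sR=5/3; mL=-5/6, mR=15/4; mL+mR=35/12 → advance +1; mR−mL=55/12 → turn +1·90°
n=4: pose=(8,5,W); sL=60/13, sR=20/3; mL=-10/3, mR=60/13; mL+mR=50/39 → advance +1; mR−mL=310/39 → turn +1·90°
n=5: pose=(7,5,S); sL=30/17, sR=10/3; mL=-5/3, mR=30/17; mL+mR=5/51 → advance +1; mR−mL=175/51 → turn +1·90°
n=6: pose=(7,4,E); sL=60/37, sR=4/3; mL=-2/3, mR=60/37; mL+mR=106/111 → advance +1; mR−mL=254/111 → turn +1·90°
n=7: pose=(8,4,N); sL=15/4, sR=5/3; mL=-5/6, mR=15/4; mL+mR=35/12 → advance +1; mR−mL=55/12 → turn +1·90°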